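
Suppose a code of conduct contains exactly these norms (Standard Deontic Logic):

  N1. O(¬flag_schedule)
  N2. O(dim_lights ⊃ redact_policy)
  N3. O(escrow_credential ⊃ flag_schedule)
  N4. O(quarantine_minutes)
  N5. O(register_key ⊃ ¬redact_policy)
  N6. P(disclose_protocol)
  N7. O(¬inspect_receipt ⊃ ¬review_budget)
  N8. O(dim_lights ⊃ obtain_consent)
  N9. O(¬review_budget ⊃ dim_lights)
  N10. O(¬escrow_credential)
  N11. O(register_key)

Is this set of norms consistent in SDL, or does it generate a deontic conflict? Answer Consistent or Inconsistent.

Premise 3 is O(escrow_credential ⊃ flag_schedule), but O(escrow_credential) is not derivable from the premises, so it does not yield O(flag_schedule).
So O(flag_schedule) is not derivable, and the apparent clash with O(¬flag_schedule) does not arise.
A world satisfying every obligation exists (e.g. dim_lights=false, disclose_protocol=false, escrow_credential=false, flag_schedule=false, inspect_receipt=true, obtain_consent=false, quarantine_minutes=true, redact_policy=false, register_key=true, review_budget=true); no atom is both obligatory and forbidden, so the set is consistent.

Consistent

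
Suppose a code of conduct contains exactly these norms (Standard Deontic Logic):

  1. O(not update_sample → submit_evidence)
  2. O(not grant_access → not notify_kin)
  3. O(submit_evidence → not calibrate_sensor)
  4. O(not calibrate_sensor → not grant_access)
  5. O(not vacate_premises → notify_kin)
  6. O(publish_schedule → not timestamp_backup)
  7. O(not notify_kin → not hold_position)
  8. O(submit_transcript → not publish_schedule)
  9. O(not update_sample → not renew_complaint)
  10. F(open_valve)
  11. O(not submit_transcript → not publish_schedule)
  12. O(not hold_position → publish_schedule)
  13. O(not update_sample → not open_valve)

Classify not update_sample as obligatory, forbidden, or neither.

Premises 11 and 8 cover both cases: O(not submit_transcript → not publish_schedule) and O(submit_transcript → not publish_schedule). Since not submit_transcript ∨ submit_transcript is a tautology, O(not publish_schedule) follows.
Premise 12 is O(not hold_position → publish_schedule); contrapositively O(not publish_schedule → hold_position). Since O(not publish_schedule) holds, K gives O(hold_position).
The contrapositive of premise 7 (O(not notify_kin → not hold_position)) is O(hold_position → notify_kin), and O(hold_position) is already established, so O(notify_kin).
The contrapositive of premise 2 (O(not grant_access → not notify_kin)) is O(notify_kin → grant_access), and O(notify_kin) is already established, so O(grant_access).
The contrapositive of premise 4 (O(not calibrate_sensor → not grant_access)) is O(grant_access → calibrate_sensor), and O(grant_access) is already established, so O(calibrate_sensor).
Premise 3, O(submit_evidence → not calibrate_sensor), contraposes to O(calibrate_sensor → not submit_evidence); with O(calibrate_sensor) we get O(not submit_evidence).
Premise 1 is O(not update_sample → submit_evidence); contrapositively O(not submit_evidence → update_sample). Since O(not submit_evidence) holds, K gives O(update_sample).
Premises 5, 6, 9, 10, 13 do not contribute to this derivation.
Thus O(update_sample), which is F(not update_sample): not update_sample is forbidden.

Forbidden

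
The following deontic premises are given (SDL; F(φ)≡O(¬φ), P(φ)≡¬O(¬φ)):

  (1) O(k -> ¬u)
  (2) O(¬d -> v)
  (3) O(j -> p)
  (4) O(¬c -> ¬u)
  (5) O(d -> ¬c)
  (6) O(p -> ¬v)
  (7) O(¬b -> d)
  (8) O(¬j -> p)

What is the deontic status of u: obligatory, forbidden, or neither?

Forbidden

By case analysis on ¬j: premise 8 gives O(¬j -> p) and premise 3 gives O(j -> p), so O(p) either way.
From O(p) and premise 6, O(p -> ¬v), we obtain O(¬v).
Premise 2 is O(¬d -> v); contrapositively O(¬v -> d). Since O(¬v) holds, K gives O(d).
Premise 5 is O(d -> ¬c); since O(d), deontic closure gives O(¬c).
From O(¬c) and premise 4, O(¬c -> ¬u), we obtain O(¬u).
Premises 1, 7 do not contribute to this derivation.
Thus O(¬u), which is F(u): u is forbidden.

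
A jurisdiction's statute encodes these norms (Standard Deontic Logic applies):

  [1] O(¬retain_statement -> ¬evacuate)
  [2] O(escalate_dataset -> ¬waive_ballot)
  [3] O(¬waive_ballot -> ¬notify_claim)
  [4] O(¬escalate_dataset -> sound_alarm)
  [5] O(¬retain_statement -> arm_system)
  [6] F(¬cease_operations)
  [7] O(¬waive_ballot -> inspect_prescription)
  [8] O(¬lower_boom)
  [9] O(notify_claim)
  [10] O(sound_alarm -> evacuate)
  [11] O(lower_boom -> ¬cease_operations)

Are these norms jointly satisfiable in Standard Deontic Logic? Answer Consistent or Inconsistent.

Premise 11 is O(lower_boom -> ¬cease_operations), but O(lower_boom) is not derivable from the premises, so it does not yield O(¬cease_operations).
So O(¬cease_operations) is not derivable, and the apparent clash with O(cease_operations) does not arise.
A world satisfying every obligation exists (e.g. arm_system=false, cease_operations=true, escalate_dataset=false, evacuate=true, inspect_prescription=false, lower_boom=false, notify_claim=true, retain_statement=true, sound_alarm=true, waive_ballot=true); no atom is both obligatory and forbidden, so the set is consistent.

Consistent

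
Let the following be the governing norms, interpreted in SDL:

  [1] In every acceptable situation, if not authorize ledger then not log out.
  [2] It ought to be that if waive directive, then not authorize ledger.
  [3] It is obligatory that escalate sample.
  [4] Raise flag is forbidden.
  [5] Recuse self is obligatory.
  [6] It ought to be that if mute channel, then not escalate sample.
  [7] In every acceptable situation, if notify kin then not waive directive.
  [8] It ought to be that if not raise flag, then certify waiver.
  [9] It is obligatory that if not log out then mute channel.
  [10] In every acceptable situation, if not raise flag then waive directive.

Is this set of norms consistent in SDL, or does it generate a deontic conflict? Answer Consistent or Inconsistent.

Premise 3 gives O(escalate_sample).
Premise 6 is O(mute_channel → ¬escalate_sample); contrapositively O(escalate_sample → ¬mute_channel). Since O(escalate_sample) holds, K gives O(¬mute_channel).
Premise 9, O(¬log_out → mute_channel), contraposes to O(¬mute_channel → log_out); with O(¬mute_channel) we get O(log_out).
The contrapositive of premise 1 (O(¬authorize_ledger → ¬log_out)) is O(log_out → authorize_ledger), and O(log_out) is already established, so O(authorize_ledger).
Premise 2, O(waive_directive → ¬authorize_ledger), contraposes to O(authorize_ledger → ¬waive_directive); with O(authorize_ledger) we get O(¬waive_directive).
The contrapositive of premise 10 (O(¬raise_flag → waive_directive)) is O(¬waive_directive → raise_flag), and O(¬waive_directive) is already established, so O(raise_flag).
Yet premise 4 is F(raise_flag), i.e. O(¬raise_flag).
We now have both O(raise_flag) and O(¬raise_flag) — raise_flag is simultaneously obligatory and forbidden, violating the D-axiom.

Inconsistent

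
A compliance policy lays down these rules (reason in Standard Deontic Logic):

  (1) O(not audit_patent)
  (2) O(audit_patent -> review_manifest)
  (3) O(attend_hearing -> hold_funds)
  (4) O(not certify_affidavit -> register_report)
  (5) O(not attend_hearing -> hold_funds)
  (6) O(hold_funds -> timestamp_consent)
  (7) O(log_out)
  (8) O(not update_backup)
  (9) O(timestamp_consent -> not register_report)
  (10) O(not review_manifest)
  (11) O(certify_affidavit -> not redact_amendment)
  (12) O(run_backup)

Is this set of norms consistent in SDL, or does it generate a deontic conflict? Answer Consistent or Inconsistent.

Consistent

Premise 2 is O(audit_patent -> review_manifest), but O(audit_patent) is not derivable from the premises, so it does not yield O(review_manifest).
So O(review_manifest) is not derivable, and the apparent clash with O(not review_manifest) does not arise.
A world satisfying every obligation exists (e.g. attend_hearing=false, audit_patent=false, certify_affidavit=true, hold_funds=true, log_out=true, redact_amendment=false, register_report=false, review_manifest=false, run_backup=true, timestamp_consent=true, update_backup=false); no atom is both obligatory and forbidden, so the set is consistent.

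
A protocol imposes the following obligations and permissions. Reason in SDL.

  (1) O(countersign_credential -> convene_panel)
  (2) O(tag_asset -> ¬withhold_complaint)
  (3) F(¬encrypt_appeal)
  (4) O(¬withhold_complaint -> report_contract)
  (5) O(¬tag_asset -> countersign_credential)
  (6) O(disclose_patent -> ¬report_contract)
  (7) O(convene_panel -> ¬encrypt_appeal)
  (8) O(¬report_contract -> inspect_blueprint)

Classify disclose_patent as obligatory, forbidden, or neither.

Premise 3 is F(¬encrypt_appeal), i.e. O(encrypt_appeal).
Premise 7 is O(convene_panel -> ¬encrypt_appeal); contrapositively O(encrypt_appeal -> ¬convene_panel). Since O(encrypt_appeal) holds, K gives O(¬convene_panel).
Premise 1, O(countersign_credential -> convene_panel), contraposes to O(¬convene_panel -> ¬countersign_credential); with O(¬convene_panel) we get O(¬countersign_credential).
The contrapositive of premise 5 (O(¬tag_asset -> countersign_credential)) is O(¬countersign_credential -> tag_asset), and O(¬countersign_credential) is already established, so O(tag_asset).
Applying K to premise 2 (O(tag_asset -> ¬withhold_complaint)) and O(tag_asset) yields O(¬withhold_complaint).
From O(¬withhold_complaint) and premise 4, O(¬withhold_complaint -> report_contract), we obtain O(report_contract).
Premise 6 is O(disclose_patent -> ¬report_contract); contrapositively O(report_contract -> ¬disclose_patent). Since O(report_contract) holds, K gives O(¬disclose_patent).
Premise 8 does not contribute to this derivation.
Thus O(¬disclose_patent), which is F(disclose_patent): disclose_patent is forbidden.

Forbidden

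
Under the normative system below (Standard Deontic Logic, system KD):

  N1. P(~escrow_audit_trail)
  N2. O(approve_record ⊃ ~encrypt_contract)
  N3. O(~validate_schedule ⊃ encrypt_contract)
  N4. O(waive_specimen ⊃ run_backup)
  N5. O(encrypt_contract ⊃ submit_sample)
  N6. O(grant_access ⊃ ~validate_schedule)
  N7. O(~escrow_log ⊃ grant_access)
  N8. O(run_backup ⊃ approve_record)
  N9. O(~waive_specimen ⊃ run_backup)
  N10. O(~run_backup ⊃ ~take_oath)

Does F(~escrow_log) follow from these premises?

Yes

Premises 9 and 4 are O(~waive_specimen ⊃ run_backup) and O(waive_specimen ⊃ run_backup); every ideal world satisfies ~waive_specimen or waive_specimen, so in either case run_backup holds — hence O(run_backup).
Applying K to premise 8 (O(run_backup ⊃ approve_record)) and O(run_backup) yields O(approve_record).
With premise 2, O(approve_record ⊃ ~encrypt_contract), the K-axiom yields O(~encrypt_contract).
The contrapositive of premise 3 (O(~validate_schedule ⊃ encrypt_contract)) is O(~encrypt_contract ⊃ validate_schedule), and O(~encrypt_contract) is already established, so O(validate_schedule).
Premise 6 is O(grant_access ⊃ ~validate_schedule); contrapositively O(validate_schedule ⊃ ~grant_access). Since O(validate_schedule) holds, K gives O(~grant_access).
The contrapositive of premise 7 (O(~escrow_log ⊃ grant_access)) is O(~grant_access ⊃ escrow_log), and O(~grant_access) is already established, so O(escrow_log).
Premises 1, 5, 10 do not contribute to this derivation.
So O(escrow_log) holds, i.e. F(~escrow_log). The claim follows.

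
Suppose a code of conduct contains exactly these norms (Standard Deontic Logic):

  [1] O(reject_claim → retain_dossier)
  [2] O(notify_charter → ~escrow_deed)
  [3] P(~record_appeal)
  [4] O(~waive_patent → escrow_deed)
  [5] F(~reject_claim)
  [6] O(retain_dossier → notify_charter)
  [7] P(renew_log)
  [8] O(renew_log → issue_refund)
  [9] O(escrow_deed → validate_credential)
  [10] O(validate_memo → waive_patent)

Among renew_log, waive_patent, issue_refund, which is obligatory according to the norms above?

waive_patent

F(~reject_claim) at premise 5 means O(reject_claim).
From O(reject_claim) and premise 1, O(reject_claim → retain_dossier), we obtain O(retain_dossier).
Premise 6 is O(retain_dossier → notify_charter); since O(retain_dossier), deontic closure gives O(notify_charter).
Applying K to premise 2 (O(notify_charter → ~escrow_deed)) and O(notify_charter) yields O(~escrow_deed).
Premise 4 is O(~waive_patent → escrow_deed); contrapositively O(~escrow_deed → waive_patent). Since O(~escrow_deed) holds, K gives O(waive_patent).
So O(waive_patent) holds — waive_patent is obligatory. None of the other listed options is made obligatory by any chain of premises.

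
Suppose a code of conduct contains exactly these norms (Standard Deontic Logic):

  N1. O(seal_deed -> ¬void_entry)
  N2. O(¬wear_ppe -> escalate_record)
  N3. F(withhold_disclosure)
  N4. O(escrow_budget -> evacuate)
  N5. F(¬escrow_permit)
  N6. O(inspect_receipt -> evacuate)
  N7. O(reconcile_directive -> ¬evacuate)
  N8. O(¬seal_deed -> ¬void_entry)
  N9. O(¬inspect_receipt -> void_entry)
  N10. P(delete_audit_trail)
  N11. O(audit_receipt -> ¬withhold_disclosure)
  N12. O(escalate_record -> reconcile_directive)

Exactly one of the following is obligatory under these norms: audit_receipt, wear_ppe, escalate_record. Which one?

wear_ppe

By case analysis on ¬seal_deed: premise 8 gives O(¬seal_deed -> ¬void_entry) and premise 1 gives O(seal_deed -> ¬void_entry), so O(¬void_entry) either way.
Premise 9, O(¬inspect_receipt -> void_entry), contraposes to O(¬void_entry -> inspect_receipt); with O(¬void_entry) we get O(inspect_receipt).
From O(inspect_receipt) and premise 6, O(inspect_receipt -> evacuate), we obtain O(evacuate).
The contrapositive of premise 7 (O(reconcile_directive -> ¬evacuate)) is O(evacuate -> ¬reconcile_directive), and O(evacuate) is already established, so O(¬reconcile_directive).
Premise 12 is O(escalate_record -> reconcile_directive); contrapositively O(¬reconcile_directive -> ¬escalate_record). Since O(¬reconcile_directive) holds, K gives O(¬escalate_record).
The contrapositive of premise 2 (O(¬wear_ppe -> escalate_record)) is O(¬escalate_record -> wear_ppe), and O(¬escalate_record) is already established, so O(wear_ppe).
So O(wear_ppe) holds — wear_ppe is obligatory. None of the other listed options is made obligatory by any chain of premises.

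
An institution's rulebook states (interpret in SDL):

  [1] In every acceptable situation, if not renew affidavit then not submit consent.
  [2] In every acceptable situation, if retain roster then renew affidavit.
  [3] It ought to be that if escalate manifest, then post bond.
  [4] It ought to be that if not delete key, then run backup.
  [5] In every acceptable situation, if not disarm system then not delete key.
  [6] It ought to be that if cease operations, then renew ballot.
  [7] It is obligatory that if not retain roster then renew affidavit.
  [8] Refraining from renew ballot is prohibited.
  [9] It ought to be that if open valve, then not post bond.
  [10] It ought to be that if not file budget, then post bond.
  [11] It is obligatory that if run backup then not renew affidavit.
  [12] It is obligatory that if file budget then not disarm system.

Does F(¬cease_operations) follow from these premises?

Premise 6 is O(cease_operations → renew_ballot); even if O(renew_ballot) held, inferring O(cease_operations) would be affirming the consequent — invalid.
No other premise forces O(cease_operations). An ideal world satisfying every premise can still have ¬cease_operations true, so F(¬cease_operations) is not derivable.

No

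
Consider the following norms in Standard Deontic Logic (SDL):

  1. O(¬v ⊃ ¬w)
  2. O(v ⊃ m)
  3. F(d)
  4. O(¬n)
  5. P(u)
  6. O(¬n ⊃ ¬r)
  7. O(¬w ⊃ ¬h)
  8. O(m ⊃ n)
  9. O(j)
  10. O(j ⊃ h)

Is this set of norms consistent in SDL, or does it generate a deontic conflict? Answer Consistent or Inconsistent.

Premise 9 states O(j) outright.
Applying K to premise 10 (O(j ⊃ h)) and O(j) yields O(h).
Premise 7 is O(¬w ⊃ ¬h); contrapositively O(h ⊃ w). Since O(h) holds, K gives O(w).
Premise 1 is O(¬v ⊃ ¬w); contrapositively O(w ⊃ v). Since O(w) holds, K gives O(v).
From O(v) and premise 2, O(v ⊃ m), we obtain O(m).
From O(m) and premise 8, O(m ⊃ n), we obtain O(n).
However, premise 4 gives O(¬n).
We now have both O(n) and O(¬n) — n is simultaneously obligatory and forbidden, violating the D-axiom.

Inconsistent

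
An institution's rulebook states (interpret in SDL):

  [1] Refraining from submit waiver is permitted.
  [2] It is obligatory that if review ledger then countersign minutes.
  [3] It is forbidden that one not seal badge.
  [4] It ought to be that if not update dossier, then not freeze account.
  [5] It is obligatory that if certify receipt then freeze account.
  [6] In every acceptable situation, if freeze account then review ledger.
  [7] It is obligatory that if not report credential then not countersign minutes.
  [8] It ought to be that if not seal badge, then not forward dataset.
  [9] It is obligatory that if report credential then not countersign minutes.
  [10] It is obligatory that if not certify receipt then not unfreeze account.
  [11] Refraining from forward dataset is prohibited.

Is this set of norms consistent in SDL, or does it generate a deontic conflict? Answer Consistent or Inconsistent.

Premise 8 is O(¬seal_badge → ¬forward_dataset), but O(¬seal_badge) is not derivable from the premises, so it does not yield O(¬forward_dataset).
So O(¬forward_dataset) is not derivable, and the apparent clash with O(forward_dataset) does not arise.
A world satisfying every obligation exists (e.g. certify_receipt=false, countersign_minutes=false, forward_dataset=true, freeze_account=false, report_credential=false, review_ledger=false, seal_badge=true, submit_waiver=false, unfreeze_account=false, update_dossier=false); no atom is both obligatory and forbidden, so the set is consistent.

Consistent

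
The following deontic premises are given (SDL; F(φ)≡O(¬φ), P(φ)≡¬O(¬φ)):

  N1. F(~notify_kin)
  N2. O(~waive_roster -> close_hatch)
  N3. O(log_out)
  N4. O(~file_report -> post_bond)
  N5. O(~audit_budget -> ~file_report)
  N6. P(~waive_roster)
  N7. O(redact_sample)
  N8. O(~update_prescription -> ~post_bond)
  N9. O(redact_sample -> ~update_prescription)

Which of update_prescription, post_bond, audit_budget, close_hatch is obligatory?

From premise 7 we have O(redact_sample).
With premise 9, O(redact_sample -> ~update_prescription), the K-axiom yields O(~update_prescription).
From O(~update_prescription) and premise 8, O(~update_prescription -> ~post_bond), we obtain O(~post_bond).
Premise 4, O(~file_report -> post_bond), contraposes to O(~post_bond -> file_report); with O(~post_bond) we get O(file_report).
The contrapositive of premise 5 (O(~audit_budget -> ~file_report)) is O(file_report -> audit_budget), and O(file_report) is already established, so O(audit_budget).
So O(audit_budget) holds — audit_budget is obligatory. None of the other listed options is made obligatory by any chain of premises.

audit_budget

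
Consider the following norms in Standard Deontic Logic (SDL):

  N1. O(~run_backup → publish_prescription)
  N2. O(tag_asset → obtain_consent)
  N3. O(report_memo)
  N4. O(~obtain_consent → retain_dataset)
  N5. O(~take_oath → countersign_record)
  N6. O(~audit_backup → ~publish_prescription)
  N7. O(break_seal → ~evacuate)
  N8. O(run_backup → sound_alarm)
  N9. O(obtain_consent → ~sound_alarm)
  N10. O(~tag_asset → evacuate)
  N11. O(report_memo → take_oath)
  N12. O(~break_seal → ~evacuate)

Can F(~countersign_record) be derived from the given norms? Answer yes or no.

No

Premise 5 is O(~take_oath → countersign_record), but O(~take_oath) is not derivable from the premises, so it does not yield O(countersign_record).
No other premise forces O(countersign_record). An ideal world satisfying every premise can still have ~countersign_record true, so F(~countersign_record) is not derivable.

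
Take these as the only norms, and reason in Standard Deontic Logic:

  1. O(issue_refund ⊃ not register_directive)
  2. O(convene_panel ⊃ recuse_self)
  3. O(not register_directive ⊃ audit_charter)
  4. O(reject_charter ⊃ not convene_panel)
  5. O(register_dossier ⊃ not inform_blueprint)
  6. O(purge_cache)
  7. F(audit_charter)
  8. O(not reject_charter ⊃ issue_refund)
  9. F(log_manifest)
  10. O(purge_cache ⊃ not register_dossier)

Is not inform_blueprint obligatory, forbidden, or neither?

Premise 5 is O(register_dossier ⊃ not inform_blueprint), but O(register_dossier) is not derivable from the premises, so it does not yield O(not inform_blueprint).
No premise or chain of K-axiom applications forces O(not inform_blueprint), and none forces O(inform_blueprint). So not inform_blueprint is neither obligatory nor forbidden under these norms.

Neither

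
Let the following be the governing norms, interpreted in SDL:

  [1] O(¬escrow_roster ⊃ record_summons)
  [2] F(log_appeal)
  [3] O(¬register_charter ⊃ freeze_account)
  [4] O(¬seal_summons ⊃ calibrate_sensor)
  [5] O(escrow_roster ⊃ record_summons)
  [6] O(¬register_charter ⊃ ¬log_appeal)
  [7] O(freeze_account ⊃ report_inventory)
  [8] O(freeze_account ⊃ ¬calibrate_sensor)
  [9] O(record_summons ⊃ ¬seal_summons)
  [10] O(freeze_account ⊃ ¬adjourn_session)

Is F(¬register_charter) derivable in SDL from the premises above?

Premises 1 and 5 are O(¬escrow_roster ⊃ record_summons) and O(escrow_roster ⊃ record_summons); every ideal world satisfies ¬escrow_roster or escrow_roster, so in either case record_summons holds — hence O(record_summons).
From O(record_summons) and premise 9, O(record_summons ⊃ ¬seal_summons), we obtain O(¬seal_summons).
Premise 4 is O(¬seal_summons ⊃ calibrate_sensor); since O(¬seal_summons), deontic closure gives O(calibrate_sensor).
Premise 8 is O(freeze_account ⊃ ¬calibrate_sensor); contrapositively O(calibrate_sensor ⊃ ¬freeze_account). Since O(calibrate_sensor) holds, K gives O(¬freeze_account).
Premise 3, O(¬register_charter ⊃ freeze_account), contraposes to O(¬freeze_account ⊃ register_charter); with O(¬freeze_account) we get O(register_charter).
Premises 2, 6, 7, 10 do not contribute to this derivation.
So O(register_charter) holds, i.e. F(¬register_charter). The claim follows.

Yes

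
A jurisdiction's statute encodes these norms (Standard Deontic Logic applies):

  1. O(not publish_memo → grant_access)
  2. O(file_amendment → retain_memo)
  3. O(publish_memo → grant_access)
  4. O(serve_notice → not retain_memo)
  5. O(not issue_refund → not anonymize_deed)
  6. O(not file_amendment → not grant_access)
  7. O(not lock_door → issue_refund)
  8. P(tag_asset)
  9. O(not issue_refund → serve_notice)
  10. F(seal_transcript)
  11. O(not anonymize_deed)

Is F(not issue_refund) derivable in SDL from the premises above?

Yes

By case analysis on not publish_memo: premise 1 gives O(not publish_memo → grant_access) and premise 3 gives O(publish_memo → grant_access), so O(grant_access) either way.
The contrapositive of premise 6 (O(not file_amendment → not grant_access)) is O(grant_access → file_amendment), and O(grant_access) is already established, so O(file_amendment).
Applying K to premise 2 (O(file_amendment → retain_memo)) and O(file_amendment) yields O(retain_memo).
The contrapositive of premise 4 (O(serve_notice → not retain_memo)) is O(retain_memo → not serve_notice), and O(retain_memo) is already established, so O(not serve_notice).
The contrapositive of premise 9 (O(not issue_refund → serve_notice)) is O(not serve_notice → issue_refund), and O(not serve_notice) is already established, so O(issue_refund).
Premises 5, 7, 8, 10, 11 do not contribute to this derivation.
So O(issue_refund) holds, i.e. F(not issue_refund). The claim follows.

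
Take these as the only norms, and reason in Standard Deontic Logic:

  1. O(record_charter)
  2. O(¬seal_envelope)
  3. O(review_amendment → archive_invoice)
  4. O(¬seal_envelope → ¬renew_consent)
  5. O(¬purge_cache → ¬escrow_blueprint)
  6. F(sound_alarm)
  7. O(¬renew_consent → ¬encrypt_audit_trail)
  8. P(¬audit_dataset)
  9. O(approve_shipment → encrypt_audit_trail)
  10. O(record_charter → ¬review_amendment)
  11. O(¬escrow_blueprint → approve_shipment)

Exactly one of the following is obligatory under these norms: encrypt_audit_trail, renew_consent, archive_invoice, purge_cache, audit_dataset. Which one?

purge_cache

Premise 2 states O(¬seal_envelope) outright.
Premise 4 is O(¬seal_envelope → ¬renew_consent); since O(¬seal_envelope), deontic closure gives O(¬renew_consent).
Applying K to premise 7 (O(¬renew_consent → ¬encrypt_audit_trail)) and O(¬renew_consent) yields O(¬encrypt_audit_trail).
Premise 9, O(approve_shipment → encrypt_audit_trail), contraposes to O(¬encrypt_audit_trail → ¬approve_shipment); with O(¬encrypt_audit_trail) we get O(¬approve_shipment).
Premise 11, O(¬escrow_blueprint → approve_shipment), contraposes to O(¬approve_shipment → escrow_blueprint); with O(¬approve_shipment) we get O(escrow_blueprint).
Premise 5, O(¬purge_cache → ¬escrow_blueprint), contraposes to O(escrow_blueprint → purge_cache); with O(escrow_blueprint) we get O(purge_cache).
So O(purge_cache) holds — purge_cache is obligatory. None of the other listed options is made obligatory by any chain of premises.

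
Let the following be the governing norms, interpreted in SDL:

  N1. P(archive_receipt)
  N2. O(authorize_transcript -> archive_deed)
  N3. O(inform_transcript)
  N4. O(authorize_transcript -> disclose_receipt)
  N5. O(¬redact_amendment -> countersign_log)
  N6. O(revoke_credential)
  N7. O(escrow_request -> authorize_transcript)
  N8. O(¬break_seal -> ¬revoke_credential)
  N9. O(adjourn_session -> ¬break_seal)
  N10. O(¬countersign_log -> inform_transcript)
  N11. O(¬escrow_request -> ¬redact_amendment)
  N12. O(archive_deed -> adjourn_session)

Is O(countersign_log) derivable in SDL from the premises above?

Yes

Premise 6 gives O(revoke_credential).
Premise 8, O(¬break_seal -> ¬revoke_credential), contraposes to O(revoke_credential -> break_seal); with O(revoke_credential) we get O(break_seal).
The contrapositive of premise 9 (O(adjourn_session -> ¬break_seal)) is O(break_seal -> ¬adjourn_session), and O(break_seal) is already established, so O(¬adjourn_session).
Premise 12, O(archive_deed -> adjourn_session), contraposes to O(¬adjourn_session -> ¬archive_deed); with O(¬adjourn_session) we get O(¬archive_deed).
Premise 2, O(authorize_transcript -> archive_deed), contraposes to O(¬archive_deed -> ¬authorize_transcript); with O(¬archive_deed) we get O(¬authorize_transcript).
Premise 7, O(escrow_request -> authorize_transcript), contraposes to O(¬authorize_transcript -> ¬escrow_request); with O(¬authorize_transcript) we get O(¬escrow_request).
With premise 11, O(¬escrow_request -> ¬redact_amendment), the K-axiom yields O(¬redact_amendment).
Applying K to premise 5 (O(¬redact_amendment -> countersign_log)) and O(¬redact_amendment) yields O(countersign_log).
Premises 1, 3, 4, 10 do not contribute to this derivation.
So O(countersign_log) follows.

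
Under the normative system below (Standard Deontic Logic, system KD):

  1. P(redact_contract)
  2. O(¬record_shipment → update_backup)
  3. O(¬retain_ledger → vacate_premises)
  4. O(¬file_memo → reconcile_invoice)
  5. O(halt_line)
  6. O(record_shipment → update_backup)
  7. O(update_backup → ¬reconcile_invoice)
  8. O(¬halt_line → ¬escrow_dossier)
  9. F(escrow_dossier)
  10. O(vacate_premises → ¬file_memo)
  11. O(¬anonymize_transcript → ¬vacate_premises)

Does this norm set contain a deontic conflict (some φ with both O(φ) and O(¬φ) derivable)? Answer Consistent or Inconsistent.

Premise 8 is O(¬halt_line → ¬escrow_dossier); even if O(¬escrow_dossier) held, inferring O(¬halt_line) would be affirming the consequent — invalid.
So O(¬halt_line) is not derivable, and the apparent clash with O(halt_line) does not arise.
A world satisfying every obligation exists (e.g. anonymize_transcript=false, escrow_dossier=false, file_memo=true, halt_line=true, reconcile_invoice=false, record_shipment=false, redact_contract=false, retain_ledger=true, update_backup=true, vacate_premises=false); no atom is both obligatory and forbidden, so the set is consistent.

Consistent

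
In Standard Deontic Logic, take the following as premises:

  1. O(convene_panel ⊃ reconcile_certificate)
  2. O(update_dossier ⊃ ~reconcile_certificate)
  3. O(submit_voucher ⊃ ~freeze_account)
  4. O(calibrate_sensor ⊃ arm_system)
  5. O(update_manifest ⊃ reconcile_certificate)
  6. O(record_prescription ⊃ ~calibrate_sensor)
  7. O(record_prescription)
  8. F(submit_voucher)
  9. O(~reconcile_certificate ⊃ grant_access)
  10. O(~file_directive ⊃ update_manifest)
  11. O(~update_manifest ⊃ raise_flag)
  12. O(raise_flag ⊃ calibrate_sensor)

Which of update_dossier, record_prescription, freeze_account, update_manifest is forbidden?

Premise 7 gives O(record_prescription).
Premise 6 is O(record_prescription ⊃ ~calibrate_sensor); since O(record_prescription), deontic closure gives O(~calibrate_sensor).
Premise 12, O(raise_flag ⊃ calibrate_sensor), contraposes to O(~calibrate_sensor ⊃ ~raise_flag); with O(~calibrate_sensor) we get O(~raise_flag).
The contrapositive of premise 11 (O(~update_manifest ⊃ raise_flag)) is O(~raise_flag ⊃ update_manifest), and O(~raise_flag) is already established, so O(update_manifest).
With premise 5, O(update_manifest ⊃ reconcile_certificate), the K-axiom yields O(reconcile_certificate).
Premise 2, O(update_dossier ⊃ ~reconcile_certificate), contraposes to O(reconcile_certificate ⊃ ~update_dossier); with O(reconcile_certificate) we get O(~update_dossier).
So O(~update_dossier) holds, i.e. update_dossier is forbidden. None of the other listed options is forbidden under the premises.

update_dossier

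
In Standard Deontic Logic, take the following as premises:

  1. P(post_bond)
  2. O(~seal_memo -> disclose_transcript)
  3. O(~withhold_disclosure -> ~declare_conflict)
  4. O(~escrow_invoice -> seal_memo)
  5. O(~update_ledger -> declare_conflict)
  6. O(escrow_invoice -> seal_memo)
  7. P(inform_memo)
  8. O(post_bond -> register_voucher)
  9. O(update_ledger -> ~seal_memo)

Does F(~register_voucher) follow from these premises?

Premise 8 is O(post_bond -> register_voucher), but O(post_bond) is not derivable from the premises (the permission P(post_bond) asserts only ~O(~post_bond), not O(post_bond)), so it does not yield O(register_voucher).
No other premise forces O(register_voucher). An ideal world satisfying every premise can still have ~register_voucher true, so F(~register_voucher) is not derivable.

No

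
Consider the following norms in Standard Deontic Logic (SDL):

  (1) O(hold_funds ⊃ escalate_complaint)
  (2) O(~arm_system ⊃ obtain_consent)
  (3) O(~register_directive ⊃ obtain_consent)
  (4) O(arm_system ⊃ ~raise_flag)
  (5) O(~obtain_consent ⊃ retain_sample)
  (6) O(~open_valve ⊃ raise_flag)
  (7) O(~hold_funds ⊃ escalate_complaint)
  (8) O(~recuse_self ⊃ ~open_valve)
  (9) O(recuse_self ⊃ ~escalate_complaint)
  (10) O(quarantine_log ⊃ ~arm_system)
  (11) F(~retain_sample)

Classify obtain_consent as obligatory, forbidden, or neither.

Obligatory

Premises 7 and 1 are O(~hold_funds ⊃ escalate_complaint) and O(hold_funds ⊃ escalate_complaint); every ideal world satisfies ~hold_funds or hold_funds, so in either case escalate_complaint holds — hence O(escalate_complaint).
Premise 9 is O(recuse_self ⊃ ~escalate_complaint); contrapositively O(escalate_complaint ⊃ ~recuse_self). Since O(escalate_complaint) holds, K gives O(~recuse_self).
Premise 8 is O(~recuse_self ⊃ ~open_valve); since O(~recuse_self), deontic closure gives O(~open_valve).
With premise 6, O(~open_valve ⊃ raise_flag), the K-axiom yields O(raise_flag).
Premise 4, O(arm_system ⊃ ~raise_flag), contraposes to O(raise_flag ⊃ ~arm_system); with O(raise_flag) we get O(~arm_system).
From O(~arm_system) and premise 2, O(~arm_system ⊃ obtain_consent), we obtain O(obtain_consent).
Premises 3, 5, 10, 11 do not contribute to this derivation.
Hence obtain_consent is obligatory.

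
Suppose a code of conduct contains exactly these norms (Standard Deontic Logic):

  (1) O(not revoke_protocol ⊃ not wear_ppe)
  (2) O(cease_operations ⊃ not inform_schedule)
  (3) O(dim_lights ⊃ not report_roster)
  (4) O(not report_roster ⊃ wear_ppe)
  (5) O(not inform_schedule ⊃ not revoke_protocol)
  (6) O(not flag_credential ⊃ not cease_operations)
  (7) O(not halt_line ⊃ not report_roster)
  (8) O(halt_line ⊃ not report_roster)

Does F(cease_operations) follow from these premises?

Premises 8 and 7 cover both cases: O(halt_line ⊃ not report_roster) and O(not halt_line ⊃ not report_roster). Since halt_line ∨ not halt_line is a tautology, O(not report_roster) follows.
With premise 4, O(not report_roster ⊃ wear_ppe), the K-axiom yields O(wear_ppe).
Premise 1, O(not revoke_protocol ⊃ not wear_ppe), contraposes to O(wear_ppe ⊃ revoke_protocol); with O(wear_ppe) we get O(revoke_protocol).
Premise 5, O(not inform_schedule ⊃ not revoke_protocol), contraposes to O(revoke_protocol ⊃ inform_schedule); with O(revoke_protocol) we get O(inform_schedule).
Premise 2, O(cease_operations ⊃ not inform_schedule), contraposes to O(inform_schedule ⊃ not cease_operations); with O(inform_schedule) we get O(not cease_operations).
Premises 3, 6 do not contribute to this derivation.
So O(not cease_operations) holds, i.e. F(cease_operations). The claim follows.

Yes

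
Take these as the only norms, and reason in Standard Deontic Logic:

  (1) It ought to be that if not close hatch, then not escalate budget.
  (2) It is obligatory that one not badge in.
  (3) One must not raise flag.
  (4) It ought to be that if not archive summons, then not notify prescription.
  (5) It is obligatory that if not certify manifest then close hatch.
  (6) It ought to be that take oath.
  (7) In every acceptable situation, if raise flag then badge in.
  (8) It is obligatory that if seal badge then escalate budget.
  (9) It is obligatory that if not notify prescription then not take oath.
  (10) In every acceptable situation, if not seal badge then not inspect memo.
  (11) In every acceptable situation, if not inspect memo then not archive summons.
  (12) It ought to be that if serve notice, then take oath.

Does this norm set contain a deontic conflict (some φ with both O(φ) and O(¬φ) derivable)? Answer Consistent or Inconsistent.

Consistent

Premise 7 is O(raise_flag → badge_in), but O(raise_flag) is not derivable from the premises, so it does not yield O(badge_in).
So O(badge_in) is not derivable, and the apparent clash with O(¬badge_in) does not arise.
A world satisfying every obligation exists (e.g. archive_summons=true, badge_in=false, certify_manifest=false, close_hatch=true, escalate_budget=true, inspect_memo=true, notify_prescription=true, raise_flag=false, seal_badge=true, serve_notice=false, take_oath=true); no atom is both obligatory and forbidden, so the set is consistent.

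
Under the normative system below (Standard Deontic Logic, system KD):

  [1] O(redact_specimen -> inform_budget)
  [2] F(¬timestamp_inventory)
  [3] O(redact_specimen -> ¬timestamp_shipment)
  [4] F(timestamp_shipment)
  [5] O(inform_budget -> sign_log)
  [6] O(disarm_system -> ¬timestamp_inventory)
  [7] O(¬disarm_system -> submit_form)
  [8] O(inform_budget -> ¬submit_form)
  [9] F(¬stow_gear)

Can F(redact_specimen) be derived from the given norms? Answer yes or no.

Yes

Premise 2 is F(¬timestamp_inventory), i.e. O(timestamp_inventory).
The contrapositive of premise 6 (O(disarm_system -> ¬timestamp_inventory)) is O(timestamp_inventory -> ¬disarm_system), and O(timestamp_inventory) is already established, so O(¬disarm_system).
With premise 7, O(¬disarm_system -> submit_form), the K-axiom yields O(submit_form).
Premise 8 is O(inform_budget -> ¬submit_form); contrapositively O(submit_form -> ¬inform_budget). Since O(submit_form) holds, K gives O(¬inform_budget).
Premise 1, O(redact_specimen -> inform_budget), contraposes to O(¬inform_budget -> ¬redact_specimen); with O(¬inform_budget) we get O(¬redact_specimen).
Premises 3, 4, 5, 9 do not contribute to this derivation.
So O(¬redact_specimen) holds, i.e. F(redact_specimen). The claim follows.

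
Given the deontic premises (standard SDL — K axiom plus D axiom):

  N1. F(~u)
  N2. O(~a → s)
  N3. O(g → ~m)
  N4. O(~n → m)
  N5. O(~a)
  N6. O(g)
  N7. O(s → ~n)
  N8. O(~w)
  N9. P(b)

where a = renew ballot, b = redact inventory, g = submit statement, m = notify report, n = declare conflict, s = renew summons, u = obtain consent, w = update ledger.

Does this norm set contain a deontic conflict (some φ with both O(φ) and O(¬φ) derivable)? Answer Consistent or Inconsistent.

Inconsistent

Premise 5 gives O(~a).
With premise 2, O(~a → s), the K-axiom yields O(s).
Applying K to premise 7 (O(s → ~n)) and O(s) yields O(~n).
Premise 4 is O(~n → m); since O(~n), deontic closure gives O(m).
Premise 3, O(g → ~m), contraposes to O(m → ~g); with O(m) we get O(~g).
But premise 6 directly asserts O(g).
We now have both O(~g) and O(g) — g is simultaneously obligatory and forbidden, violating the D-axiom.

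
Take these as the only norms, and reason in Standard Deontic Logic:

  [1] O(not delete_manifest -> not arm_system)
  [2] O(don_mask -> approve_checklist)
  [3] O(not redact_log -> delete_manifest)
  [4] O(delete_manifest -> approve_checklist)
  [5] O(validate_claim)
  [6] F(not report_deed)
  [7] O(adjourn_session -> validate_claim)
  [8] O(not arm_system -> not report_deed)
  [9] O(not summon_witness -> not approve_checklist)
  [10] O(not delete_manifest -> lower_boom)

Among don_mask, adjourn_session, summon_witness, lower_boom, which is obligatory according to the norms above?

F(not report_deed) at premise 6 means O(report_deed).
Premise 8, O(not arm_system -> not report_deed), contraposes to O(report_deed -> arm_system); with O(report_deed) we get O(arm_system).
Premise 1 is O(not delete_manifest -> not arm_system); contrapositively O(arm_system -> delete_manifest). Since O(arm_system) holds, K gives O(delete_manifest).
From O(delete_manifest) and premise 4, O(delete_manifest -> approve_checklist), we obtain O(approve_checklist).
Premise 9, O(not summon_witness -> not approve_checklist), contraposes to O(approve_checklist -> summon_witness); with O(approve_checklist) we get O(summon_witness).
So O(summon_witness) holds — summon_witness is obligatory. None of the other listed options is made obligatory by any chain of premises.

summon_witness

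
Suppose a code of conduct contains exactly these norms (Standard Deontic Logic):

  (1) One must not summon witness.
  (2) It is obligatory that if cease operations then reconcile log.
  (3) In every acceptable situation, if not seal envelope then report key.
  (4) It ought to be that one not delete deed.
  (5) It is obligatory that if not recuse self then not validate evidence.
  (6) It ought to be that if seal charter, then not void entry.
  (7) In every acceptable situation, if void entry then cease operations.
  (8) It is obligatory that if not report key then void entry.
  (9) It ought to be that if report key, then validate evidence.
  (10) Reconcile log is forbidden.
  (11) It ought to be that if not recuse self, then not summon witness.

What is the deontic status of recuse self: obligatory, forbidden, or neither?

F(reconcile_log) at premise 10 means O(¬reconcile_log).
Premise 2 is O(cease_operations → reconcile_log); contrapositively O(¬reconcile_log → ¬cease_operations). Since O(¬reconcile_log) holds, K gives O(¬cease_operations).
Premise 7, O(void_entry → cease_operations), contraposes to O(¬cease_operations → ¬void_entry); with O(¬cease_operations) we get O(¬void_entry).
The contrapositive of premise 8 (O(¬report_key → void_entry)) is O(¬void_entry → report_key), and O(¬void_entry) is already established, so O(report_key).
Applying K to premise 9 (O(report_key → validate_evidence)) and O(report_key) yields O(validate_evidence).
The contrapositive of premise 5 (O(¬recuse_self → ¬validate_evidence)) is O(validate_evidence → recuse_self), and O(validate_evidence) is already established, so O(recuse_self).
Premises 1, 3, 4, 6, 11 do not contribute to this derivation.
Hence recuse_self is obligatory.

Obligatory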